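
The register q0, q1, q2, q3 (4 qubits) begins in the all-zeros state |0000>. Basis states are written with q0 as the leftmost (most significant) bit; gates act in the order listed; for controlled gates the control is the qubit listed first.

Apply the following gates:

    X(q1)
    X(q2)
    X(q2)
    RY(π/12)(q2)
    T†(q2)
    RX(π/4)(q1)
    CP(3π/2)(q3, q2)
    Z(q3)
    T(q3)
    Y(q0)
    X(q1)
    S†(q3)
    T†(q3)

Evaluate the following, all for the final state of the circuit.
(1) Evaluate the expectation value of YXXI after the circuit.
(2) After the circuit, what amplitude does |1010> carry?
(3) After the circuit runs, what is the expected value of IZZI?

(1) The observable YXXI averages to 0.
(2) |1010> carries amplitude (-sqrt(6) + sqrt(2) + 2)*exp(I*pi/4)/8 in the final state.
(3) In the final state, IZZI has expectation 1/4 + sqrt(3)/4.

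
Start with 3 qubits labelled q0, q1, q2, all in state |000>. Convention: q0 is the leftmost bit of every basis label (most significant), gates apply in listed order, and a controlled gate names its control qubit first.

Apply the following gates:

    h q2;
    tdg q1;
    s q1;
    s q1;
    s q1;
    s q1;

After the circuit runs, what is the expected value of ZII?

In the final state, ZII has expectation 1. Key observation: gates 3-6 undo each other exactly, leaving only the rest of the circuit to track.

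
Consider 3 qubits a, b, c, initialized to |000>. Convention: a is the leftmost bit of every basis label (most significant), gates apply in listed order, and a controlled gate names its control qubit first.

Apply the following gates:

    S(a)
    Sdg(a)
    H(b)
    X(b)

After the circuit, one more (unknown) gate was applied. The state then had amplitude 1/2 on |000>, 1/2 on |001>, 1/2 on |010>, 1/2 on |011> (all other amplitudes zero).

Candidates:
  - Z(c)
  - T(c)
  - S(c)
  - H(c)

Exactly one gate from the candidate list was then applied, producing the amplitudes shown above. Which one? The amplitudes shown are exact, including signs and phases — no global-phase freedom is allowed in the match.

It was H(c) that produced the state shown. Key observation: gates 1-2 undo each other exactly, leaving only the rest of the circuit to track.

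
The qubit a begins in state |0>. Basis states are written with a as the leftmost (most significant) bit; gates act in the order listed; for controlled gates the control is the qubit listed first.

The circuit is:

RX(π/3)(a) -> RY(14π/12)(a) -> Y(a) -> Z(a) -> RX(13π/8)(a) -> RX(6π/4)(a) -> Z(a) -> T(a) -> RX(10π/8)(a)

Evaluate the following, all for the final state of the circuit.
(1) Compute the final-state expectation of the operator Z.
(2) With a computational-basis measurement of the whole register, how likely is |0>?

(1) In the final state, Z has expectation -sqrt(6)*sin(3*pi/16)**2/4 + sqrt(6)*sin(3*pi/16)*cos(3*pi/16)/4 + sqrt(6)*cos(3*pi/16)**2/4 - sqrt(3)*sqrt(1/2 - sqrt(2)/4)*sqrt(sqrt(2)/4 + 1/2)*exp(I*pi/4)*sin(3*pi/16)*cos(3*pi/16) + sqrt(3)*sqrt(1/2 - sqrt(2)/4)*sqrt(sqrt(2)/4 + 1/2)*exp(-I*pi/4)*cos(3*pi/16)**2/4 - I*sqrt(1/2 - sqrt(2)/4)*sqrt(sqrt(2)/4 + 1/2)*exp(-I*pi/4)*cos(3*pi/16)**2/4 - sqrt(3)*sqrt(1/2 - sqrt(2)/4)*sqrt(sqrt(2)/4 + 1/2)*exp(I*pi/4)*sin(3*pi/16)**2/4 - I*sqrt(1/2 - sqrt(2)/4)*sqrt(sqrt(2)/4 + 1/2)*exp(-I*pi/4)*sin(3*pi/16)**2/4 + I*sqrt(1/2 - sqrt(2)/4)*sqrt(sqrt(2)/4 + 1/2)*exp(I*pi/4)*sin(3*pi/16)**2/4 - sqrt(3)*sqrt(1/2 - sqrt(2)/4)*sqrt(sqrt(2)/4 + 1/2)*exp(-I*pi/4)*sin(3*pi/16)**2/4 + I*sqrt(1/2 - sqrt(2)/4)*sqrt(sqrt(2)/4 + 1/2)*exp(I*pi/4)*cos(3*pi/16)**2/4 + sqrt(3)*sqrt(1/2 - sqrt(2)/4)*sqrt(sqrt(2)/4 + 1/2)*exp(I*pi/4)*cos(3*pi/16)**2/4 - sqrt(3)*sqrt(1/2 - sqrt(2)/4)*sqrt(sqrt(2)/4 + 1/2)*exp(-I*pi/4)*sin(3*pi/16)*cos(3*pi/16).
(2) The probability of measuring |0> is -sqrt(6)*sin(3*pi/16)**2/8 + sqrt(6)*sin(3*pi/16)*cos(3*pi/16)/8 + sin(3*pi/16)**2/2 + sqrt(6)*cos(3*pi/16)**2/8 + cos(3*pi/16)**2/2 - sqrt(3)*sqrt(1/2 - sqrt(2)/4)*sqrt(sqrt(2)/4 + 1/2)*exp(I*pi/4)*sin(3*pi/16)*cos(3*pi/16)/2 + sqrt(3)*sqrt(1/2 - sqrt(2)/4)*sqrt(sqrt(2)/4 + 1/2)*exp(-I*pi/4)*cos(3*pi/16)**2/8 - I*sqrt(1/2 - sqrt(2)/4)*sqrt(sqrt(2)/4 + 1/2)*exp(-I*pi/4)*cos(3*pi/16)**2/8 - sqrt(3)*sqrt(1/2 - sqrt(2)/4)*sqrt(sqrt(2)/4 + 1/2)*exp(I*pi/4)*sin(3*pi/16)**2/8 - I*sqrt(1/2 - sqrt(2)/4)*sqrt(sqrt(2)/4 + 1/2)*exp(-I*pi/4)*sin(3*pi/16)**2/8 + I*sqrt(1/2 - sqrt(2)/4)*sqrt(sqrt(2)/4 + 1/2)*exp(I*pi/4)*sin(3*pi/16)**2/8 - sqrt(3)*sqrt(1/2 - sqrt(2)/4)*sqrt(sqrt(2)/4 + 1/2)*exp(-I*pi/4)*sin(3*pi/16)**2/8 + I*sqrt(1/2 - sqrt(2)/4)*sqrt(sqrt(2)/4 + 1/2)*exp(I*pi/4)*cos(3*pi/16)**2/8 + sqrt(3)*sqrt(1/2 - sqrt(2)/4)*sqrt(sqrt(2)/4 + 1/2)*exp(I*pi/4)*cos(3*pi/16)**2/8 - sqrt(3)*sqrt(1/2 - sqrt(2)/4)*sqrt(sqrt(2)/4 + 1/2)*exp(-I*pi/4)*sin(3*pi/16)*cos(3*pi/16)/2.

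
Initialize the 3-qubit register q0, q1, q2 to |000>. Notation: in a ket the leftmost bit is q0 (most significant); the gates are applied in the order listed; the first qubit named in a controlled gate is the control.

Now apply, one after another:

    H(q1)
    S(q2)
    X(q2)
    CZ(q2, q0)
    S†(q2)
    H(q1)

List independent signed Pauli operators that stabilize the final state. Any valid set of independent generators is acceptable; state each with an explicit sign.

One valid set of independent stabilizer generators is +ZII, +IZI, -IIZ (any independent generating set of the same group is equally correct).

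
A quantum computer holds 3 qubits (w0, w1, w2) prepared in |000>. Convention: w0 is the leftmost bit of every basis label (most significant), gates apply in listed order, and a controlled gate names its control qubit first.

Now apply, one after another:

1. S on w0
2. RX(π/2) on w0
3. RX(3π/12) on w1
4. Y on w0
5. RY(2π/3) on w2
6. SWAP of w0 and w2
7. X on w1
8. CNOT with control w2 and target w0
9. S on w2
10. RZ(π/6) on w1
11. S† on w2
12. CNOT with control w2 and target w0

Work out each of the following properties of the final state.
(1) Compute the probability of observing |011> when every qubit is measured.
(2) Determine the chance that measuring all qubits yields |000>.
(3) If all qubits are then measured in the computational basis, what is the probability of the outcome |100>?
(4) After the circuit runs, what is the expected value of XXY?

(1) The probability of measuring |011> is sqrt(2)/32 + 1/16.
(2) Outcome |000> occurs with probability 1/16 - sqrt(2)/32.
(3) Outcome |100> occurs with probability 3/16 - 3*sqrt(2)/32.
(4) In the final state, XXY has expectation sqrt(6)/8.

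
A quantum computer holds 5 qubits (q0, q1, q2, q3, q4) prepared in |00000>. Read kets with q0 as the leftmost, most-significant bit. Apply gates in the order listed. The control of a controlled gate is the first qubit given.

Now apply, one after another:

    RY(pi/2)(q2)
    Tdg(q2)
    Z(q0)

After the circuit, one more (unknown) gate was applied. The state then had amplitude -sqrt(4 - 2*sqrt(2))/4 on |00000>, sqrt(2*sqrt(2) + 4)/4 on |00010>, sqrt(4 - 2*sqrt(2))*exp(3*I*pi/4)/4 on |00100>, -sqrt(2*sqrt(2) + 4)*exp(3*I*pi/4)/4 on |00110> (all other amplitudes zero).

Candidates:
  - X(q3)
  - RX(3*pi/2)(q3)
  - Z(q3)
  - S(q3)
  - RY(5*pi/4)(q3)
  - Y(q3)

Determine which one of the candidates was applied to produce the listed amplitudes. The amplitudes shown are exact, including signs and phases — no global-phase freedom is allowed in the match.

The unique candidate consistent with the amplitudes is RY(5*pi/4)(q3).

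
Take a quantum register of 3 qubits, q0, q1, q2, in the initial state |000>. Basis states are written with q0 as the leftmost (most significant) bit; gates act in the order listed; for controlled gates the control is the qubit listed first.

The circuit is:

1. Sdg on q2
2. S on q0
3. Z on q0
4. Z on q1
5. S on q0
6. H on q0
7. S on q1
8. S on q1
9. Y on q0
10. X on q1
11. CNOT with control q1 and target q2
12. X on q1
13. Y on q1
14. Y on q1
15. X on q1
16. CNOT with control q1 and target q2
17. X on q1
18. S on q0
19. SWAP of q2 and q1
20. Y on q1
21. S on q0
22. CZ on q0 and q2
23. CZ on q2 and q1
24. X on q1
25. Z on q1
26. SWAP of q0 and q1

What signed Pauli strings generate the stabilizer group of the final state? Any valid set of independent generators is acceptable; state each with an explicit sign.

One valid set of independent stabilizer generators is +IXI, +ZII, +IIZ (any independent generating set of the same group is equally correct). Key observation: steps 10-17 multiply out to the identity, so the circuit reduces to the remaining gates.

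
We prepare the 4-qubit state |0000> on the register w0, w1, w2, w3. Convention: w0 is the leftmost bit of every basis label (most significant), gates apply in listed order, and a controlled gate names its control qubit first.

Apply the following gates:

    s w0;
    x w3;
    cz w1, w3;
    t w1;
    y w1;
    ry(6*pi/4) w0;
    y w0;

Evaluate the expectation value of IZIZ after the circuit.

The observable IZIZ averages to 1.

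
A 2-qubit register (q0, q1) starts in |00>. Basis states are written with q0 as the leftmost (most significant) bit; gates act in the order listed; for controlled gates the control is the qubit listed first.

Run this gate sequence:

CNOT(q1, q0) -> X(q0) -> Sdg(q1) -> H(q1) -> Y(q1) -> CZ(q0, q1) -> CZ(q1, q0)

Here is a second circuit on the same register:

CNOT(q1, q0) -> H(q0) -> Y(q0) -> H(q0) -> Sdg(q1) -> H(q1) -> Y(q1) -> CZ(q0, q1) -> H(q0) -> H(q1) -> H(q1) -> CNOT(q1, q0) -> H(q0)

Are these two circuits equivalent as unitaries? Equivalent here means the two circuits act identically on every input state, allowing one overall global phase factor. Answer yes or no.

No, they are not equivalent — no single phase factor reconciles the two unitaries.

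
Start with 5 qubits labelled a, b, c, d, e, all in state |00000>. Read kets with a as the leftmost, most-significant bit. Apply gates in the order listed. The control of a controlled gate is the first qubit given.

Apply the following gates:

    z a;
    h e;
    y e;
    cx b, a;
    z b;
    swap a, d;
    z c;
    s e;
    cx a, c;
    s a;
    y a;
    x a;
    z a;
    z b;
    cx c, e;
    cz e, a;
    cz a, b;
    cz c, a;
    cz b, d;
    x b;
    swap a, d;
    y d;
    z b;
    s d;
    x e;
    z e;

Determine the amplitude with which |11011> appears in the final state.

The amplitude on |11011> is 0.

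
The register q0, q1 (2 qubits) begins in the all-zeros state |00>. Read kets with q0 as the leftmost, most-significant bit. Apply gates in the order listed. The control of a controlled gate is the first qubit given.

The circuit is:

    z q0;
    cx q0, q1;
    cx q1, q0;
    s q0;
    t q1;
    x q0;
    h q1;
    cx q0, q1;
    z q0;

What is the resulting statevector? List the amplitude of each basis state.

The final amplitudes are 0 on |00>, 0 on |01>, -sqrt(2)/2 on |10>, -sqrt(2)/2 on |11>.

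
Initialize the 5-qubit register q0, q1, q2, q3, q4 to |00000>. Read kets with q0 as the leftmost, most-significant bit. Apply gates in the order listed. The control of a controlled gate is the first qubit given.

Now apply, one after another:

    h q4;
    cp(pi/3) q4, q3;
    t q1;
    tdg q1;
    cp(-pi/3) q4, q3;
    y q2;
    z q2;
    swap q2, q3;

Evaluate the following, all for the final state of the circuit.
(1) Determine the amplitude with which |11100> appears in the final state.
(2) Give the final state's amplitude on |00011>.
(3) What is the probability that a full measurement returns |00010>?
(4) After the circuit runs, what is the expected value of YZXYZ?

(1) The final state's coefficient on |11100> equals 0. Key observation: steps 2-5 multiply out to the identity, so the circuit reduces to the remaining gates.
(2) |00011> carries amplitude -sqrt(2)*I/2 in the final state.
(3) The probability of measuring |00010> is 1/2.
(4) In the final state, YZXYZ has expectation 0.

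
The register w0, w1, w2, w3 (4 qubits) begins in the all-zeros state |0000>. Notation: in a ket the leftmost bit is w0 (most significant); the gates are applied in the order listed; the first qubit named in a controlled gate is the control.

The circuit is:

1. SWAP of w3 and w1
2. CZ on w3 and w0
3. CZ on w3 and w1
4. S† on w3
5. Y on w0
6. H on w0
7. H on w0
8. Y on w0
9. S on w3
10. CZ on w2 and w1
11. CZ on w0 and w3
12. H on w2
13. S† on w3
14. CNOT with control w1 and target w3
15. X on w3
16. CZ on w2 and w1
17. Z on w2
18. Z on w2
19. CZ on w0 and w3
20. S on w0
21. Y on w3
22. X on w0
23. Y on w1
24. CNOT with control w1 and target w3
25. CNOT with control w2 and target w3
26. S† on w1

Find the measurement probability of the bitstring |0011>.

Outcome |0011> occurs with probability 0.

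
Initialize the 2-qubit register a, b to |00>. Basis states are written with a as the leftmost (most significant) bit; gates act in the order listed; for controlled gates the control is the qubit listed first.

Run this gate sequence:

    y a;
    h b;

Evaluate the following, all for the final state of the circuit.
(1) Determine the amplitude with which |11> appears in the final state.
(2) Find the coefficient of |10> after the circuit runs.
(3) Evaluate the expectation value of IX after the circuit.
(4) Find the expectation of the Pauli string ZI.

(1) The amplitude on |11> is sqrt(2)*I/2.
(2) The amplitude on |10> is sqrt(2)*I/2.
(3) In the final state, IX has expectation 1.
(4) The observable ZI averages to -1.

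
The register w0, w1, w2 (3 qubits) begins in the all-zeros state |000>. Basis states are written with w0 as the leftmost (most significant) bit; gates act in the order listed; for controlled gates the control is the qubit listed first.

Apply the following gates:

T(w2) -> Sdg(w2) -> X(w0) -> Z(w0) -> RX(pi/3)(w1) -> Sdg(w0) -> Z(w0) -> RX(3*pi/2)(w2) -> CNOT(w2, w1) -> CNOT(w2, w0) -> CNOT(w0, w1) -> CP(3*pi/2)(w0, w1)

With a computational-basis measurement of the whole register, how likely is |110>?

The probability of measuring |110> is 3/8.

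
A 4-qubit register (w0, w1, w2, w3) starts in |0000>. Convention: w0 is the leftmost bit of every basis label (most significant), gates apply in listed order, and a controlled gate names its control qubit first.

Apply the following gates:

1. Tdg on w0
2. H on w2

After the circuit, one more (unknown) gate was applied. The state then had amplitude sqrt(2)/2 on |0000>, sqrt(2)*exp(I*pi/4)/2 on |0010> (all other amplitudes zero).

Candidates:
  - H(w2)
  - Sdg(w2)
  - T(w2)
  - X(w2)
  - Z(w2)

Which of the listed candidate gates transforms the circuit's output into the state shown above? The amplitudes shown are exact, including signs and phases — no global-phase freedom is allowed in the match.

The applied gate was T(w2).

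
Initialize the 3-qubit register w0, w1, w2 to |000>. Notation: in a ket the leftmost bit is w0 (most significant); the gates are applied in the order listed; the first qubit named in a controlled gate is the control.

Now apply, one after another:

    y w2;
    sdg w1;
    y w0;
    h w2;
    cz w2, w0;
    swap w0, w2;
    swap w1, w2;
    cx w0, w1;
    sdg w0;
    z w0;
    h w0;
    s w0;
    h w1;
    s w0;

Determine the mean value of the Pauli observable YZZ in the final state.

The expectation value of YZZ is 1.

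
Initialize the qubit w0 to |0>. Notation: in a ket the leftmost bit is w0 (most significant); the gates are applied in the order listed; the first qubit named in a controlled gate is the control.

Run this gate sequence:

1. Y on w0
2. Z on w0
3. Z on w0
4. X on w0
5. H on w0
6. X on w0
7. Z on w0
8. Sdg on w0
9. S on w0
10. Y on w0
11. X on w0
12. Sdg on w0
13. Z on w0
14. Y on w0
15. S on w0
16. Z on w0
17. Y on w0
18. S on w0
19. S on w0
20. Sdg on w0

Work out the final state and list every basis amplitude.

The resulting statevector has amplitude sqrt(2)*I/2 on |0>, sqrt(2)/2 on |1>.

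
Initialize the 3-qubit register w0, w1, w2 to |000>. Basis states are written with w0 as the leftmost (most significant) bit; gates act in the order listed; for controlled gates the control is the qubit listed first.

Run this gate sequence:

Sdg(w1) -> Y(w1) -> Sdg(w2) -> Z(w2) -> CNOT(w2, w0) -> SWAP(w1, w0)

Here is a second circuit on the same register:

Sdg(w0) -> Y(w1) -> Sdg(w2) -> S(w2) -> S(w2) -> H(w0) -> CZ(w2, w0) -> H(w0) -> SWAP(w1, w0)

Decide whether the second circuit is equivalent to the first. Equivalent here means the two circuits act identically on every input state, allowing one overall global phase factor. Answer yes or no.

No, they are not equivalent — no single phase factor reconciles the two unitaries.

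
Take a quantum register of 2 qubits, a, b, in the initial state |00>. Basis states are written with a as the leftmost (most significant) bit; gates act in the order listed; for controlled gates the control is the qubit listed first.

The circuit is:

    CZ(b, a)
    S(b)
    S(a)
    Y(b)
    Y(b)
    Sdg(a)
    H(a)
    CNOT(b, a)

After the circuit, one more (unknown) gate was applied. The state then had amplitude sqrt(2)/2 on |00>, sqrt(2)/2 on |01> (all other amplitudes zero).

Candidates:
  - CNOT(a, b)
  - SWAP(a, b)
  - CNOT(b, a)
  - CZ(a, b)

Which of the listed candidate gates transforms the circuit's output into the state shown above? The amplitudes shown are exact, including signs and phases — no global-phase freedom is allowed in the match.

The applied gate was SWAP(a, b).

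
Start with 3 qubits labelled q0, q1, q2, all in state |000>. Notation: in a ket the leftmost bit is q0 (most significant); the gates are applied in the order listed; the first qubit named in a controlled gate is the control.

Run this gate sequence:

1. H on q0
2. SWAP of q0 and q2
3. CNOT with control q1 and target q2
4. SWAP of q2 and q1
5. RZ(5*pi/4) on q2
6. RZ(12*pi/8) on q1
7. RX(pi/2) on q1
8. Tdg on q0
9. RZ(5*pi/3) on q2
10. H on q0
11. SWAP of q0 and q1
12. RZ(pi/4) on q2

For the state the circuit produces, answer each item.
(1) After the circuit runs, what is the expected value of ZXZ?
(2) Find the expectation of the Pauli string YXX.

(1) The expectation value of ZXZ is -1.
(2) The observable YXX averages to 0.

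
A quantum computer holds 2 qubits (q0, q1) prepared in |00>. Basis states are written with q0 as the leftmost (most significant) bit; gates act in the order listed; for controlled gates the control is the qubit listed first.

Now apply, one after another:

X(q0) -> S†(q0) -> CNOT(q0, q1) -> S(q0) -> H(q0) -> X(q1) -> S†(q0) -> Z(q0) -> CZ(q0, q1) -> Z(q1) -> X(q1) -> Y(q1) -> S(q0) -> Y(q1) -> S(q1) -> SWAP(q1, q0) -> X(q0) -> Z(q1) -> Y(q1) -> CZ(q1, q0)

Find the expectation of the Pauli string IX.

In the final state, IX has expectation 1.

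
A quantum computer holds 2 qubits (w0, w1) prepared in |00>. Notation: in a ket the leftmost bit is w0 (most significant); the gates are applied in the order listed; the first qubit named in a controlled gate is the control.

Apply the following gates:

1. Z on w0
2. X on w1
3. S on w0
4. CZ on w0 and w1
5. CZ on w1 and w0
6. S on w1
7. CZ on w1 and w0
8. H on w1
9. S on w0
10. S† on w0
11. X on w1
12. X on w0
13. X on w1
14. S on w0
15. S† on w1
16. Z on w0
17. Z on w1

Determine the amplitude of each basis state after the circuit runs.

After the circuit, the state carries amplitude 0 on |00>, 0 on |01>, sqrt(2)/2 on |10>, -sqrt(2)*I/2 on |11>.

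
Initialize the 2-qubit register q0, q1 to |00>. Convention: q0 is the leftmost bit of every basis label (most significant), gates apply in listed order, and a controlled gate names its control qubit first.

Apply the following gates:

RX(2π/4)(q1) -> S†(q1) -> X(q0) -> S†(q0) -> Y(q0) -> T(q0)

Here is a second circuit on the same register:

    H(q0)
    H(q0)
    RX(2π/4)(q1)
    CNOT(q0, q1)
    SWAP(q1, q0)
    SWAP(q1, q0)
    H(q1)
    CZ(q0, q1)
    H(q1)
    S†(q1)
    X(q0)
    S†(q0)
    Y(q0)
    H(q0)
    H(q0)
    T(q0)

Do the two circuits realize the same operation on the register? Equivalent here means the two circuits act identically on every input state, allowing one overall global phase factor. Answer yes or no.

Yes — the two circuits implement the same unitary up to a global phase.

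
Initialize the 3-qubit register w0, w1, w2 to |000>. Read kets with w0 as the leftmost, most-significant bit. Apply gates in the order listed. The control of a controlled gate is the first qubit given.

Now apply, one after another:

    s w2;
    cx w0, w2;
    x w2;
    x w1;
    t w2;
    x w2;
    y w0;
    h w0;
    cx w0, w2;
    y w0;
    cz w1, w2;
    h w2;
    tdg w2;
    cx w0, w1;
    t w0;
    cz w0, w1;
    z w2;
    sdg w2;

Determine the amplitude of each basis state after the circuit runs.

After the circuit, the state carries amplitude 0 on |000>, 0 on |001>, exp(I*pi/4)/2 on |010>, -I/2 on |011>, -I/2 on |100>, -exp(3*I*pi/4)/2 on |101>, 0 on |110>, 0 on |111>.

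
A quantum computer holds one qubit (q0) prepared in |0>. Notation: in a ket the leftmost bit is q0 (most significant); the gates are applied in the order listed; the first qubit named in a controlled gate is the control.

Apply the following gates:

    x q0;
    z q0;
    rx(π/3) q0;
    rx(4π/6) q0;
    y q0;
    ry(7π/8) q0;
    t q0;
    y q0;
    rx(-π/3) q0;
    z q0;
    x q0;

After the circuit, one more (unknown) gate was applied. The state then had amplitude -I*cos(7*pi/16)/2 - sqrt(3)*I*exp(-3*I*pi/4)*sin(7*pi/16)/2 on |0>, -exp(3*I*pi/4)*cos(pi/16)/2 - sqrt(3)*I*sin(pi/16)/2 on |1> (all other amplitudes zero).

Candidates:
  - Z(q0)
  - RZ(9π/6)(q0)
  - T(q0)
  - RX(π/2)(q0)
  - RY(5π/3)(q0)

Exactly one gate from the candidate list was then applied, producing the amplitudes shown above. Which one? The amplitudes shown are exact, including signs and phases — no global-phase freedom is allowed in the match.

The applied gate was RZ(9π/6)(q0).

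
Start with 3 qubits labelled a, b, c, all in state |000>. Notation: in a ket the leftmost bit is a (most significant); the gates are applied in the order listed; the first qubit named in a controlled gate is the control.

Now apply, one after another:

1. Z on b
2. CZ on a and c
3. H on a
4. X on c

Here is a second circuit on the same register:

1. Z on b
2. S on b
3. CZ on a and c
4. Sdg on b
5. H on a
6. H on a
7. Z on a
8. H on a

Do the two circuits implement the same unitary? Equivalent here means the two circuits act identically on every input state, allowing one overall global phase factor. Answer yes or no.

No: there is an input state on which the two circuits produce genuinely different outputs (not merely differing by a phase).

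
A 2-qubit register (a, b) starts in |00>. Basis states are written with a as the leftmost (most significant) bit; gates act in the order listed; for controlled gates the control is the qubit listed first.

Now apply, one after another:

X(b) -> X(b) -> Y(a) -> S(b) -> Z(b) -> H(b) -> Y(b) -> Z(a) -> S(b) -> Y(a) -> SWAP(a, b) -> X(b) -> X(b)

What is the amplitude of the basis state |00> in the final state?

The final state's coefficient on |00> equals sqrt(2)*I/2.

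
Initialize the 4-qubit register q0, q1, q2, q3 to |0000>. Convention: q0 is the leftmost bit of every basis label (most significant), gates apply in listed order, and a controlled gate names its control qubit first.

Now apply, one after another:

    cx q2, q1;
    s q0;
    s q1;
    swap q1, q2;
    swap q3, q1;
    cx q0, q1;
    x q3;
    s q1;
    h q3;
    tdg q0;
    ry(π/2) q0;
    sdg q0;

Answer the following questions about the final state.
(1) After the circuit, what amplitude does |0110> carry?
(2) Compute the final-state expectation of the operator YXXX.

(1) The amplitude on |0110> is 0.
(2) In the final state, YXXX has expectation 0.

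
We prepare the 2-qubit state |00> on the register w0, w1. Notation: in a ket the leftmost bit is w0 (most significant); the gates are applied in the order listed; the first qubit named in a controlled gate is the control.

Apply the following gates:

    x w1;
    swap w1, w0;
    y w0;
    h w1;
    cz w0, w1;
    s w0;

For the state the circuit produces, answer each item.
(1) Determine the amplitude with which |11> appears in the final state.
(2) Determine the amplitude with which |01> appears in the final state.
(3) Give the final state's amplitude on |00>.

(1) The amplitude on |11> is 0.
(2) The final state's coefficient on |01> equals -sqrt(2)*I/2.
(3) |00> carries amplitude -sqrt(2)*I/2 in the final state.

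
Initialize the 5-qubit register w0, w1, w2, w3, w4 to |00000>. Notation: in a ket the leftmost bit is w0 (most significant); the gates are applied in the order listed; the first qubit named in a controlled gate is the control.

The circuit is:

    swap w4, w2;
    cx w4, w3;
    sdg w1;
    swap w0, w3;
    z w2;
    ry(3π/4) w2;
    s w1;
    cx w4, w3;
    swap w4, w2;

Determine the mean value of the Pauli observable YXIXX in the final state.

In the final state, YXIXX has expectation 0.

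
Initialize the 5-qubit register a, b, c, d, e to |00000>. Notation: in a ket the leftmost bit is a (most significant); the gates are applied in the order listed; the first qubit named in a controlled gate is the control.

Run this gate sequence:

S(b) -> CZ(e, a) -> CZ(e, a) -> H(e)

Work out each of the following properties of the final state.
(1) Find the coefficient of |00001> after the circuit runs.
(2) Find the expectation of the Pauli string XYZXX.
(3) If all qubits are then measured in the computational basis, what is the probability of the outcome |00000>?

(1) The amplitude on |00001> is sqrt(2)/2. Key observation: the block from step 2 through step 3 cancels to the identity and can be dropped.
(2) In the final state, XYZXX has expectation 0.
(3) Outcome |00000> occurs with probability 1/2.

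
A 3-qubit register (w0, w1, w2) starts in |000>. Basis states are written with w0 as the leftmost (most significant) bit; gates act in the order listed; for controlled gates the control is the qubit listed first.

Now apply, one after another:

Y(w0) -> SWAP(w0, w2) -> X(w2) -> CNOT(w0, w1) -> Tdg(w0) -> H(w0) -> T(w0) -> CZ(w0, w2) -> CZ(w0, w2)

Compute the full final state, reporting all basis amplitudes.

The final amplitudes are sqrt(2)*I/2 on |000>, sqrt(2)*exp(3*I*pi/4)/2 on |100>, and 0 on every other basis state. Key observation: steps 8-9 multiply out to the identity, so the circuit reduces to the remaining gates.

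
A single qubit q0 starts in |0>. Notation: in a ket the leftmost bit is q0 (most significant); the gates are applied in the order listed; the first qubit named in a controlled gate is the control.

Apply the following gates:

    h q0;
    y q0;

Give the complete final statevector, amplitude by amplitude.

The final amplitudes are -sqrt(2)*I/2 on |0>, sqrt(2)*I/2 on |1>.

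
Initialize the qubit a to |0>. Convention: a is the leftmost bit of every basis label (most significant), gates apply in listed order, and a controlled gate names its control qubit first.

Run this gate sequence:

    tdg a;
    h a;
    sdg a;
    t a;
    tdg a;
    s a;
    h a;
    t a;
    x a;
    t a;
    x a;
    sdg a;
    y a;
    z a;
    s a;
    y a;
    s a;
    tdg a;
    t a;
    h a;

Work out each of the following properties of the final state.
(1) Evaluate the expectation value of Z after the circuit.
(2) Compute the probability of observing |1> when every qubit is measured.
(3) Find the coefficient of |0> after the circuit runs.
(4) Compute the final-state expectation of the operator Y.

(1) In the final state, Z has expectation 0.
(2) The probability of measuring |1> is 1/2.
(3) The final state's coefficient on |0> equals -sqrt(2)*exp(3*I*pi/4)/2.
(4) The observable Y averages to 0.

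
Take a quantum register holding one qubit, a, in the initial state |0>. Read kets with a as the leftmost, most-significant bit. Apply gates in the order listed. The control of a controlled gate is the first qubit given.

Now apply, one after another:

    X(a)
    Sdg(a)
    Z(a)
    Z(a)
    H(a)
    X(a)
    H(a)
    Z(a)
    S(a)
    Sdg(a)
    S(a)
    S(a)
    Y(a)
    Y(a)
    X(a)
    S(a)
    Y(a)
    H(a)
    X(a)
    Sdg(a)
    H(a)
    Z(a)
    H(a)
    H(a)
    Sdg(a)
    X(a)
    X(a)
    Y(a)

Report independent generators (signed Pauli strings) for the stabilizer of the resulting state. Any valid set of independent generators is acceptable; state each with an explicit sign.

The final state is stabilized by the group generated by -X; other independent generating sets are equally valid.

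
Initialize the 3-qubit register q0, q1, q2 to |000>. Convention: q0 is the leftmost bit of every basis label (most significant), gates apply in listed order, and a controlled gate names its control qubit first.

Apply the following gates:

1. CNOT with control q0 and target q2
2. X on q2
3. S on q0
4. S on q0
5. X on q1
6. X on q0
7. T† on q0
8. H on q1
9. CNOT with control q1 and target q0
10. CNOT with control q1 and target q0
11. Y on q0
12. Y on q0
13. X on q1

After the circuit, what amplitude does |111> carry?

The amplitude on |111> is -sqrt(2)*exp(3*I*pi/4)/2.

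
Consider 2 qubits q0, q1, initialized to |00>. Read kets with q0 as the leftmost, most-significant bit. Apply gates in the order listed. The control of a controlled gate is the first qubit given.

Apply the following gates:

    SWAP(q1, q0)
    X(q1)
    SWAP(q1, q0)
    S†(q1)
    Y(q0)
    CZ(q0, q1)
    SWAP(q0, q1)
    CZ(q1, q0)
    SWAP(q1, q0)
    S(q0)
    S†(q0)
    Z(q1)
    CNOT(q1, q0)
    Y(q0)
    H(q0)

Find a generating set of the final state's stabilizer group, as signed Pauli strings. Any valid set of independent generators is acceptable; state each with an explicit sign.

The final state is stabilized by the group generated by -XI, +IZ; other independent generating sets are equally valid.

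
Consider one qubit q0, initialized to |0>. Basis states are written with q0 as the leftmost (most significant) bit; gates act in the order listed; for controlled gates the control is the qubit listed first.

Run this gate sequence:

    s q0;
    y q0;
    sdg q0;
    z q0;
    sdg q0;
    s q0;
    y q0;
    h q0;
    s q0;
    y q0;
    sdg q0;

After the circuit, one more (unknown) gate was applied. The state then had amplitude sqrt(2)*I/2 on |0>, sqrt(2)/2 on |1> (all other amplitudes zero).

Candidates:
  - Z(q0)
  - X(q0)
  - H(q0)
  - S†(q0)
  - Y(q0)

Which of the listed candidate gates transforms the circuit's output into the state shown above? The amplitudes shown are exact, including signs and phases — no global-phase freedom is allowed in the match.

The applied gate was S†(q0).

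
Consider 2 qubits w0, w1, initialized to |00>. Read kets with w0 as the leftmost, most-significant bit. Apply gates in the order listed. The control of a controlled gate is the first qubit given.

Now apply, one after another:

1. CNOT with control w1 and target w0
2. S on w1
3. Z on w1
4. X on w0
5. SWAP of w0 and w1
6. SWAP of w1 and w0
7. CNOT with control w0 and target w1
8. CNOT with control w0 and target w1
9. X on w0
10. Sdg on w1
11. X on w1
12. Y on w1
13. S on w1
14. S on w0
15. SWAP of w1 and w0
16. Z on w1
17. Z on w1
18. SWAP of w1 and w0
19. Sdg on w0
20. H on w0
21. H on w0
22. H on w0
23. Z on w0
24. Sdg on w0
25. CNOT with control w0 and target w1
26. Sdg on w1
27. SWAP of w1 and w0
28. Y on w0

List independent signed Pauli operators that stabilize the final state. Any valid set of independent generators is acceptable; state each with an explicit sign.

The final state is stabilized by the group generated by -XX, -ZZ; other independent generating sets are equally valid. Key observation: steps 14-19 multiply out to the identity, so the circuit reduces to the remaining gates.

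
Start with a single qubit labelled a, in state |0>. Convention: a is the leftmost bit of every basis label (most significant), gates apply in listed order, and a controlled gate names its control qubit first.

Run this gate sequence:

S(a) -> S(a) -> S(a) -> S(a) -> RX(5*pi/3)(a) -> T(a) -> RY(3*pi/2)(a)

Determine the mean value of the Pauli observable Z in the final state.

The observable Z averages to -sqrt(6)/4.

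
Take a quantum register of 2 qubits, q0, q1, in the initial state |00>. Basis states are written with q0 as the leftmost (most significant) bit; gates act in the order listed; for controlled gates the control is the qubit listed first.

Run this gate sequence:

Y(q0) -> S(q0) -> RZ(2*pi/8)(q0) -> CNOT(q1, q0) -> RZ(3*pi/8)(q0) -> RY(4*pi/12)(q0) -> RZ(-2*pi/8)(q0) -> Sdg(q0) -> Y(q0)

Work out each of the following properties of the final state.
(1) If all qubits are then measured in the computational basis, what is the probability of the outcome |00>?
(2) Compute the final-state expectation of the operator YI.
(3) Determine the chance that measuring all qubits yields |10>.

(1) A full measurement returns |00> with probability 3/4.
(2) In the final state, YI has expectation sqrt(6)/4.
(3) Outcome |10> occurs with probability 1/4.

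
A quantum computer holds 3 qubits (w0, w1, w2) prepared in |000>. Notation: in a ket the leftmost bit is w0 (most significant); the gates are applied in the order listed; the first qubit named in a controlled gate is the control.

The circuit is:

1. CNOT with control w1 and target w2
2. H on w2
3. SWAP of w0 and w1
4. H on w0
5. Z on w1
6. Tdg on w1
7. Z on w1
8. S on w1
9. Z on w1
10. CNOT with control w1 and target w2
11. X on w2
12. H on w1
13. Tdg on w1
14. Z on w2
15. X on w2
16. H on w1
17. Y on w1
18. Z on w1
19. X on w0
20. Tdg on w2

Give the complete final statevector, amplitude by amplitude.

After the circuit, the state carries amplitude -exp(I*pi/4)/4 + I/4 on |000>, 1/4 - exp(I*pi/4)/4 on |001>, exp(I*pi/4)/4 + I/4 on |010>, -1/4 - exp(I*pi/4)/4 on |011>, -exp(I*pi/4)/4 + I/4 on |100>, 1/4 - exp(I*pi/4)/4 on |101>, exp(I*pi/4)/4 + I/4 on |110>, -1/4 - exp(I*pi/4)/4 on |111>.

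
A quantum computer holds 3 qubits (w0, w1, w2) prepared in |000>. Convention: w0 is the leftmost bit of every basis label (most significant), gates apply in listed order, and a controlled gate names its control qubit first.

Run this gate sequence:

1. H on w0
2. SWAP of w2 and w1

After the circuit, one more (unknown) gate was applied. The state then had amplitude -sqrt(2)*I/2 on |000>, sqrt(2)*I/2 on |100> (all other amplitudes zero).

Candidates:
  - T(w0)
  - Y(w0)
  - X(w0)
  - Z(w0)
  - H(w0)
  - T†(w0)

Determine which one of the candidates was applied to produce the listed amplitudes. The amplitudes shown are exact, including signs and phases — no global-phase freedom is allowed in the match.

It was Y(w0) that produced the state shown.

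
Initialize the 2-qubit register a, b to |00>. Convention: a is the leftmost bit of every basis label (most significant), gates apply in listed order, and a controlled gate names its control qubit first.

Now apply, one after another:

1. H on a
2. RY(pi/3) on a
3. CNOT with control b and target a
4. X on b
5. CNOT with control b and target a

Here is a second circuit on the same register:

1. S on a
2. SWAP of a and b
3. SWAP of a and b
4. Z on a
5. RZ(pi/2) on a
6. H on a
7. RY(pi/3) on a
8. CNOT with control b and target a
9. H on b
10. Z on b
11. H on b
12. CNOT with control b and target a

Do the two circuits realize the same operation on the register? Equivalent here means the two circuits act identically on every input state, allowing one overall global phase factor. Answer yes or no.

Yes — the two circuits implement the same unitary up to a global phase.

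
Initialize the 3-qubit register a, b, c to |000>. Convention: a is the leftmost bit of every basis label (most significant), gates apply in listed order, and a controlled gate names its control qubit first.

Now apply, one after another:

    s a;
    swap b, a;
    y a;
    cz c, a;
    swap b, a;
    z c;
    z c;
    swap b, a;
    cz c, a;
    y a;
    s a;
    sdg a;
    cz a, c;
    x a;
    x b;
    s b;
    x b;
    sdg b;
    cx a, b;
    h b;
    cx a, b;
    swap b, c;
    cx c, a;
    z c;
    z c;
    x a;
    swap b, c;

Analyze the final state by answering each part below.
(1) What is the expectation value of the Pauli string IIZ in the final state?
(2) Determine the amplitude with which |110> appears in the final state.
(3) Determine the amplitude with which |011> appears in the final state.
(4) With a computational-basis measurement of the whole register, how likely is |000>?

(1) The observable IIZ averages to 1.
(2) |110> carries amplitude sqrt(2)*I/2 in the final state.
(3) |011> carries amplitude 0 in the final state.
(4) The probability of measuring |000> is 1/2.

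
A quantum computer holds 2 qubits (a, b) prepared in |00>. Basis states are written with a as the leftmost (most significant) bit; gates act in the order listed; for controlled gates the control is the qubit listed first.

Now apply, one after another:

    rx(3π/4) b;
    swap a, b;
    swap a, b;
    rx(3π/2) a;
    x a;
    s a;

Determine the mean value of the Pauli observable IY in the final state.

In the final state, IY has expectation -sqrt(2)/2. Key observation: the block from step 2 through step 3 cancels to the identity and can be dropped.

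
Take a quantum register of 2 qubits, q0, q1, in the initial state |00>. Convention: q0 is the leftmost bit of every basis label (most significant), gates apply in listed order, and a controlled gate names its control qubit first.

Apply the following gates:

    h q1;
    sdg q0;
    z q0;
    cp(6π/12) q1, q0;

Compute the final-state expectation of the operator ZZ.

The observable ZZ averages to 0.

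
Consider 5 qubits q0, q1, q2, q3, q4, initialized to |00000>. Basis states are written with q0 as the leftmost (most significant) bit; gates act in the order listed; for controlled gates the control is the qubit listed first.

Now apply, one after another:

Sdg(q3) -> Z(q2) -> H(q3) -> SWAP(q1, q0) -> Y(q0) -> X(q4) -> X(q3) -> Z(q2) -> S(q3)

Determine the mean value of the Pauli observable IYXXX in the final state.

The expectation value of IYXXX is 0.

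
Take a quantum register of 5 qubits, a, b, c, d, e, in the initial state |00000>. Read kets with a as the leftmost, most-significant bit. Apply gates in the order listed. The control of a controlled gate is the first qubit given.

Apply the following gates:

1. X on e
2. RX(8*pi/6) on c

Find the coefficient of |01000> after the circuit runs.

The amplitude on |01000> is 0.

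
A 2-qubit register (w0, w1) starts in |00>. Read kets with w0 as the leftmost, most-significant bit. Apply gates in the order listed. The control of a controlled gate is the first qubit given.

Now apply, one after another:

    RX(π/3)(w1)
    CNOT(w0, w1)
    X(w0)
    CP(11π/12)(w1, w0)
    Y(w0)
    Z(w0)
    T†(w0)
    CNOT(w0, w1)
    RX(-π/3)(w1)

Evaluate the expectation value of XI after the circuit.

The observable XI averages to 0.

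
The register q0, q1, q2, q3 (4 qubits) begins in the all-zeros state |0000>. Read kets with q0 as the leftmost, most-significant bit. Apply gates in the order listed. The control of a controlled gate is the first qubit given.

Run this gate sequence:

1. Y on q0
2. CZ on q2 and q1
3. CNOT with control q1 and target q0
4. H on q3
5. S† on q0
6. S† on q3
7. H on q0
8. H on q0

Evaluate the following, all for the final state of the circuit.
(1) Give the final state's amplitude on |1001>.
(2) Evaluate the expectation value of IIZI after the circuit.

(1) The amplitude on |1001> is -sqrt(2)*I/2. Key observation: the block from step 7 through step 8 cancels to the identity and can be dropped.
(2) In the final state, IIZI has expectation 1.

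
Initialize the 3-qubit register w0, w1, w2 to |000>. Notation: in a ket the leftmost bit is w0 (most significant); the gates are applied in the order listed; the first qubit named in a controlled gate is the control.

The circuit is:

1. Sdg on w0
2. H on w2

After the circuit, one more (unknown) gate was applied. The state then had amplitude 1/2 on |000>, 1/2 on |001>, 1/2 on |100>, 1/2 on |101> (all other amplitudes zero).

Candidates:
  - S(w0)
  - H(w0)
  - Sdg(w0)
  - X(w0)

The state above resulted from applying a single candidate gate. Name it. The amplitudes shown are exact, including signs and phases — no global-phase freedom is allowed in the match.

The applied gate was H(w0).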